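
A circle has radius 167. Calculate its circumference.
Circumference = 2 * pi * r
Circumference = 2 * pi * 167
Circumference = 1049.29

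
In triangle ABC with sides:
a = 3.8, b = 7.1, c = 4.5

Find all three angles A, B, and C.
By the law of cosines:
cos(A) = (b² + c² - a²)/(2bc) = 0.879812  →  A = 28.38°
cos(B) = (a² + c² - b²)/(2ac) = -0.459649  →  B = 117.4°
cos(C) = (a² + b² - c²)/(2ab) = 0.826538  →  C = 34.26°
Check: A + B + C = 180.0° ✓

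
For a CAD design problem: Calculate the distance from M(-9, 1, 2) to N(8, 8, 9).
d = √[(17)² + (7)² + (7)²] = √387 = 19.67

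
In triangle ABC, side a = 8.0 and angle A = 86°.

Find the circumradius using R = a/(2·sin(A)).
R = a/(2·sin(A)) = 8.0/(2·sin(86°))
R = 8.0/(2·0.997564) = 8.0/1.995128 = 4.01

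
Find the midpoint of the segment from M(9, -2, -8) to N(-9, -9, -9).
Midpoint = ((9-9)/2, (-2-9)/2, (-8-9)/2) = (0, -5.5, -8.5)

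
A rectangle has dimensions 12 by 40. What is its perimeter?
Perimeter = 2 * (length + width)
Perimeter = 2 * (12 + 40)
Perimeter = 2 * 52
Perimeter = 104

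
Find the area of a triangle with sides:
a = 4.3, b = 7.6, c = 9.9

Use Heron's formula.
s = (a+b+c)/2 = (4.3+7.6+9.9)/2 = 10.9
A = √(s(s-a)(s-b)(s-c)) = √(10.9·6.6·3.3·1)
A = √237.402 = 15.41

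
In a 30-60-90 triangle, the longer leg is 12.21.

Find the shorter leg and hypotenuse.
In a 30-60-90 triangle, sides are in ratio 1 : √3 : 2.
Long leg = short leg·√3  →  short leg = 12.21/√3 = 7.049
Hypotenuse = 2·(short leg) = 2·12.21/√3 = 14.1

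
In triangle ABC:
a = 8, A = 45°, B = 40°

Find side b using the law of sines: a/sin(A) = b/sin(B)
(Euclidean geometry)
b = a·sin(B)/sin(A) = 8·sin(40°)/sin(45°)
b = 8·0.642788/0.707107 = 7.272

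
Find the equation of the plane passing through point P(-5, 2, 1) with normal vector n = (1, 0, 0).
d = n·P = (1)(-5) + (0)(2) + (0)(1) = -5
Plane: x = -5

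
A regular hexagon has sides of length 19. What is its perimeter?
Perimeter = number of sides * side length
Perimeter = 6 * 19
Perimeter = 114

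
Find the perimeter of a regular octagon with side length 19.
Perimeter = number of sides * side length
Perimeter = 8 * 19
Perimeter = 152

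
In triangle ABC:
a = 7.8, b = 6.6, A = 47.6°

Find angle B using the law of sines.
sin(B)/b = sin(A)/a
sin(B) = b·sin(A)/a = 6.6·sin(47.6°)/7.8 = 0.624847
B = arcsin(0.624847) = 38.67°  (b ≤ a, so B ≤ A and the acute solution is unique)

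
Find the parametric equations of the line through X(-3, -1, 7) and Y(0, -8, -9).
Direction vector d = Y - X = (3, -7, -16)
x = -3 + 3t, y = -1 - 7t, z = 7 - 16t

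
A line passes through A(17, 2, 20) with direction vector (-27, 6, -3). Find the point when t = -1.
P(-1) = (17 + (-27)(-1), 2 + 6(-1), 20 + (-3)(-1)) = (44, -4, 23)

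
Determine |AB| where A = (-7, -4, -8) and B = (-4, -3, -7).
d = √[(3)² + (1)² + (1)²] = √11 = 3.317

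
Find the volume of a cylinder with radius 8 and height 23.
Volume = pi * r² * h
Volume = pi * 8² * 23
Volume = pi * 64 * 23
Volume = pi * 1472
Volume = 4624.42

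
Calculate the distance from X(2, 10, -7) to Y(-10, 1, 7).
d = √[(-12)² + (-9)² + (14)²] = √421 = 20.52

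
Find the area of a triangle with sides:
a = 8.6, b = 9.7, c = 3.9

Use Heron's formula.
s = (a+b+c)/2 = (8.6+9.7+3.9)/2 = 11.1
A = √(s(s-a)(s-b)(s-c)) = √(11.1·2.5·1.4·7.2)
A = √279.72 = 16.72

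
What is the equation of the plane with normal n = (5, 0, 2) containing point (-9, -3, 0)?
d = n·P = (5)(-9) + (0)(-3) + (2)(0) = -45
Plane: 5x + 2z = -45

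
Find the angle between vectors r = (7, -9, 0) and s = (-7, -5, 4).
r·s = -4, |r|² = 130, |s|² = 90
cos θ = -4/√11700 ≈ -0.03698
θ ≈ 92.12°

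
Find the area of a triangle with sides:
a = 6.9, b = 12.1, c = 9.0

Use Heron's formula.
s = (a+b+c)/2 = (6.9+12.1+9.0)/2 = 14
A = √(s(s-a)(s-b)(s-c)) = √(14·7.1·1.9·5)
A = √944.3 = 30.73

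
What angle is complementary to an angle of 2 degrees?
Complementary angles sum to 90 degrees.
Other angle = 90 - 2
Other angle = 88 degrees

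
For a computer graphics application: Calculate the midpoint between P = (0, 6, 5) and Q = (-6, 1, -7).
Midpoint = ((0-6)/2, (6+1)/2, (5-7)/2) = (-3, 3.5, -1)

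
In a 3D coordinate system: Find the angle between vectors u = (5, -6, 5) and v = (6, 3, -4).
u·v = -8, |u|² = 86, |v|² = 61
cos θ = -8/√5246 ≈ -0.1105
θ ≈ 96.34°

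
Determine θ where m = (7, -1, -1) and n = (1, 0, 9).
m·n = -2, |m|² = 51, |n|² = 82
cos θ = -2/√4182 ≈ -0.03093
θ ≈ 91.77°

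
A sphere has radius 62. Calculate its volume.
Volume = (4/3) * pi * r³
Volume = (4/3) * pi * 62³
Volume = (4/3) * pi * 238328
Volume = 998305.99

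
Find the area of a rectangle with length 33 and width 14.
Area = length * width
Area = 33 * 14
Area = 462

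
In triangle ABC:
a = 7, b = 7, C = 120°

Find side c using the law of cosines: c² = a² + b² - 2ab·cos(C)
c² = 7² + 7² - 2·7·7·cos(120°)
c² = 49 + 49 - 98·-0.5000 = 147
c = √147 = 12.12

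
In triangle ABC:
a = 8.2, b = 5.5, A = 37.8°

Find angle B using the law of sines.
sin(B)/b = sin(A)/a
sin(B) = b·sin(A)/a = 5.5·sin(37.8°)/8.2 = 0.411096
B = arcsin(0.411096) = 24.27°  (b ≤ a, so B ≤ A and the acute solution is unique)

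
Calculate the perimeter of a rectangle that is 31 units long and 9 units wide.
Perimeter = 2 * (length + width)
Perimeter = 2 * (31 + 9)
Perimeter = 2 * 40
Perimeter = 80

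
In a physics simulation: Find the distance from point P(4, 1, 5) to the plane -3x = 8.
d = |(-3)(4) + 0(1) + 0(5) - (8)| / √((-3)² + 0² + 0²) = 20/√9 = 6.667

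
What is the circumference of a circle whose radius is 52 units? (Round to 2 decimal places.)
Circumference = 2 * pi * r
Circumference = 2 * pi * 52
Circumference = 326.73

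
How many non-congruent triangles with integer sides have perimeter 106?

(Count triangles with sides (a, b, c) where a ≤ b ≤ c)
With a ≤ b ≤ c and a + b + c = 106, the triangle inequality a + b > c gives c < 106/2, so c ≤ 52.
Iterate a from 1 to ⌊p/3⌋ = 35; for each a, b ranges from a to ⌊(p−a)/2⌋ with c = p − a − b, keeping only c ≥ b.
Triples: (2, 52, 52), (3, 51, 52), (4, 50, 52), …
Count = 234 triangles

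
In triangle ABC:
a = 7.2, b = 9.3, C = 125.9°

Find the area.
Using A = ½ab·sin(C):
A = ½·7.2·9.3·sin(125.9°) = ½·66.96·0.810042 = 27.12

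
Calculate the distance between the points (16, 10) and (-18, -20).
Using the distance formula: d = sqrt((x₂-x₁)² + (y₂-y₁)²)
dx = (-18) - 16 = -34
dy = (-20) - 10 = -30
d = sqrt((-34)² + (-30)²) = sqrt(1156 + 900) = sqrt(2056) = 45.34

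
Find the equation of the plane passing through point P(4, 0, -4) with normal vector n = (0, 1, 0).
d = n·P = (0)(4) + (1)(0) + (0)(-4) = 0
Plane: y = 0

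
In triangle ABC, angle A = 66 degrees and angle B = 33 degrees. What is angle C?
Sum of angles in a triangle = 180 degrees
Third angle = 180 - 66 - 33
Third angle = 81 degrees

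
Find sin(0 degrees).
sin(0 degrees) = 0
Decimal approximation: 0.0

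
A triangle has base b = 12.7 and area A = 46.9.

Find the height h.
A = ½bh  →  h = 2A/b
h = 2·46.9/12.7 = 7.386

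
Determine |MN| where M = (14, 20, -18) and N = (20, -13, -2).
d = √[(6)² + (-33)² + (16)²] = √1381 = 37.16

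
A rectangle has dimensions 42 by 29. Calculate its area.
Area = length * width
Area = 42 * 29
Area = 1218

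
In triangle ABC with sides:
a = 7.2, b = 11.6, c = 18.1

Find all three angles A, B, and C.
By the law of cosines:
cos(A) = (b² + c² - a²)/(2bc) = 0.977162  →  A = 12.27°
cos(B) = (a² + c² - b²)/(2ac) = 0.939572  →  B = 20.02°
cos(C) = (a² + b² - c²)/(2ab) = -0.845366  →  C = 147.7°
Check: A + B + C = 180.0° ✓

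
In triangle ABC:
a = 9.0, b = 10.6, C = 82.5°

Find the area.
Using A = ½ab·sin(C):
A = ½·9.0·10.6·sin(82.5°) = ½·95.4·0.991445 = 47.29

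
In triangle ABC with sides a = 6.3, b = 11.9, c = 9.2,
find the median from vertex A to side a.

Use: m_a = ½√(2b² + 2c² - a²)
m_a = ½√(2·11.9² + 2·9.2² - 6.3²)
m_a = ½√(283.22 + 169.28 - 39.69) = ½√412.81 = 10.16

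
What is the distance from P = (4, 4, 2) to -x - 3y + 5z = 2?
d = |(-1)(4) + (-3)(4) + 5(2) - (2)| / √((-1)² + (-3)² + 5²) = 8/√35 = 1.352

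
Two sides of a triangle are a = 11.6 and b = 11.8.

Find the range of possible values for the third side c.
By the triangle inequality: |a - b| < c < a + b
|11.6 - 11.8| < c < 11.6 + 11.8
0.2 < c < 23.4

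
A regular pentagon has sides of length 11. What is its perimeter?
Perimeter = number of sides * side length
Perimeter = 5 * 11
Perimeter = 55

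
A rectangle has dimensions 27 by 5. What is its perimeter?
Perimeter = 2 * (length + width)
Perimeter = 2 * (27 + 5)
Perimeter = 2 * 32
Perimeter = 64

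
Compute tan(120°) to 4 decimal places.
tan(120 degrees) = -1.7321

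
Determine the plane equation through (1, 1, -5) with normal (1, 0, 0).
d = n·P = (1)(1) + (0)(1) + (0)(-5) = 1
Plane: x = 1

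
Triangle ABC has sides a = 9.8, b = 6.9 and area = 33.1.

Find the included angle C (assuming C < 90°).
Area = ½ab·sin(C)  →  sin(C) = 2·Area/(ab)
sin(C) = 2·33.1/(9.8·6.9) = 0.979000
C = arcsin(0.979000) = 78.24°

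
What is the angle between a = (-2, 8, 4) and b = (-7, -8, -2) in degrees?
a·b = -58, |a|² = 84, |b|² = 117
cos θ = -58/√9828 ≈ -0.5851
θ ≈ 125.8°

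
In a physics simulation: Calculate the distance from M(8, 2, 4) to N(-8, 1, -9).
d = √[(-16)² + (-1)² + (-13)²] = √426 = 20.64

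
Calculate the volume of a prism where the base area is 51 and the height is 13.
Volume = base area * height
Volume = 51 * 13
Volume = 663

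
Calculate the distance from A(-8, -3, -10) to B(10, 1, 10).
d = √[(18)² + (4)² + (20)²] = √740 = 27.2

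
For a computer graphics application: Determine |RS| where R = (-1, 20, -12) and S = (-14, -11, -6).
d = √[(-13)² + (-31)² + (6)²] = √1166 = 34.15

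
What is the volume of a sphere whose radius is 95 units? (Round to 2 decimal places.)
Volume = (4/3) * pi * r³
Volume = (4/3) * pi * 95³
Volume = (4/3) * pi * 857375
Volume = 3591364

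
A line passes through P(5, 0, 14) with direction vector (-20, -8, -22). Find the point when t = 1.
P(1) = (5 + (-20)(1), 0 + (-8)(1), 14 + (-22)(1)) = (-15, -8, -8)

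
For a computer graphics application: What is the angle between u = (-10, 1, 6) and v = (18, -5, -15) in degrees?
u·v = -275, |u|² = 137, |v|² = 574
cos θ = -275/√78638 ≈ -0.9807
θ ≈ 168.7°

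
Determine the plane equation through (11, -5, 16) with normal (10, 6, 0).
d = n·P = (10)(11) + (6)(-5) + (0)(16) = 80
Plane: 10x + 6y = 80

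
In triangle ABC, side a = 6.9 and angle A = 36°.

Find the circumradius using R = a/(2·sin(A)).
R = a/(2·sin(A)) = 6.9/(2·sin(36°))
R = 6.9/(2·0.587785) = 6.9/1.175571 = 5.869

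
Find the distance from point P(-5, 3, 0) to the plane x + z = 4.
d = |1(-5) + 0(3) + 1(0) - (4)| / √(1² + 0² + 1²) = 9/√2 = 6.364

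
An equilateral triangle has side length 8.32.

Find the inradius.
For an equilateral triangle, r = s/(2√3) where s is the side.
r = 8.32/(2√3) = 8.32/3.464102 = 2.402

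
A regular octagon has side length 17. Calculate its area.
For a regular 8-gon with side length s = 17:
Apothem a = s / (2*tan(pi/8)) = 17 / (2*tan(pi/8)) ≈ 20.52082
Perimeter P = 8 * 17 = 136
Area = (1/2) * P * a = (1/2) * 136 * 20.52082 = 1395.42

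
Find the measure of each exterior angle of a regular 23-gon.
Exterior angle of a regular n-gon = 360/n
Exterior angle = 360/23
Exterior angle = 15.65 degrees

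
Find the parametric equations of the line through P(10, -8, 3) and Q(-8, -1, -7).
Direction vector d = Q - P = (-18, 7, -10)
x = 10 - 18t, y = -8 + 7t, z = 3 - 10t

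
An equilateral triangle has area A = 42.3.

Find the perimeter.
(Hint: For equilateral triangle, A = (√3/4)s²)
A = (√3/4)s²  →  s² = 4A/√3 = 4·42.3/√3 = 97.6877
s = 9.88371
Perimeter = 3s = 29.65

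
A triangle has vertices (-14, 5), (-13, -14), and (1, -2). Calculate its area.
Using the coordinate formula: Area = (1/2)|x₁(y₂-y₃) + x₂(y₃-y₁) + x₃(y₁-y₂)|
Area = (1/2)|(-14)((-14)-(-2)) + (-13)((-2)-5) + 1(5-(-14))|
Area = (1/2)|(-14)*(-12) + (-13)*(-7) + 1*19|
Area = (1/2)|168 + 91 + 19|
Area = (1/2)*278 = 139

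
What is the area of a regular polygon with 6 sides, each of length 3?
For a regular 6-gon with side length s = 3:
Apothem a = s / (2*tan(pi/6)) = 3 / (2*tan(pi/6)) ≈ 2.5981
Perimeter P = 6 * 3 = 18
Area = (1/2) * P * a = (1/2) * 18 * 2.5981 = 23.38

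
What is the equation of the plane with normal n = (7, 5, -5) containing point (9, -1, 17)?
d = n·P = (7)(9) + (5)(-1) + (-5)(17) = -27
Plane: 7x + 5y - 5z = -27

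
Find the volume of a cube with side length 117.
Volume = s³
Volume = 117³
Volume = 1601613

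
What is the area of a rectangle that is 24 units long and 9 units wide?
Area = length * width
Area = 24 * 9
Area = 216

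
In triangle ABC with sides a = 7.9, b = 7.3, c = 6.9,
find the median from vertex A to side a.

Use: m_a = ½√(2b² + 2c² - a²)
m_a = ½√(2·7.3² + 2·6.9² - 7.9²)
m_a = ½√(106.58 + 95.22 - 62.41) = ½√139.39 = 5.903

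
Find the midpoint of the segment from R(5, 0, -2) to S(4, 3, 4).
Midpoint = ((5+4)/2, (0+3)/2, (-2+4)/2) = (4.5, 1.5, 1)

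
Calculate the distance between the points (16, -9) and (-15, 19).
Using the distance formula: d = sqrt((x₂-x₁)² + (y₂-y₁)²)
dx = (-15) - 16 = -31
dy = 19 - (-9) = 28
d = sqrt((-31)² + 28²) = sqrt(961 + 784) = sqrt(1745) = 41.77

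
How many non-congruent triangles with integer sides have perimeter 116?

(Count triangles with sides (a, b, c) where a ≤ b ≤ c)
With a ≤ b ≤ c and a + b + c = 116, the triangle inequality a + b > c gives c < 116/2, so c ≤ 57.
Iterate a from 1 to ⌊p/3⌋ = 38; for each a, b ranges from a to ⌊(p−a)/2⌋ with c = p − a − b, keeping only c ≥ b.
Triples: (2, 57, 57), (3, 56, 57), (4, 55, 57), …
Count = 280 triangles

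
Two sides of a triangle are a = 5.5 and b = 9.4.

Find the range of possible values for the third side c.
By the triangle inequality: |a - b| < c < a + b
|5.5 - 9.4| < c < 5.5 + 9.4
3.9 < c < 14.9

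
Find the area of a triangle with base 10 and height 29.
Area = (1/2) * base * height
Area = (1/2) * 10 * 29
Area = 145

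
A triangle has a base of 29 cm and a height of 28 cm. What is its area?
Area = (1/2) * base * height
Area = (1/2) * 29 * 28
Area = 406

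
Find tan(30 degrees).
tan(30 degrees) = sqrt(3)/3
Decimal approximation: 0.5774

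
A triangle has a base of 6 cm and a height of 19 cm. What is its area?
Area = (1/2) * base * height
Area = (1/2) * 6 * 19
Area = 57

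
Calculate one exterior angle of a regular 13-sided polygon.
Exterior angle of a regular n-gon = 360/n
Exterior angle = 360/13
Exterior angle = 27.69 degrees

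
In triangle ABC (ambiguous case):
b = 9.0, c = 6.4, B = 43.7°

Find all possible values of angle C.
sin(C)/c = sin(B)/b  →  sin(C) = c·sin(B)/b = 6.4·sin(43.7°)/9.0 = 0.491294
C₁ = arcsin(0.491294) = 29.43°,  C₂ = 180° - C₁ = 150.57°
Check C₂: A = 180° - 43.7° - 150.57° = -14.27° ≤ 0, rejected
C = 29.43° (one solution)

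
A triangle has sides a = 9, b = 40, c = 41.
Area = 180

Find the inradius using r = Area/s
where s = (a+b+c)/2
s = (9+40+41)/2 = 45
r = Area/s = 180/45 = 4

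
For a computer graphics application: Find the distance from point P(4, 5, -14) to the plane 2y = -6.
d = |0(4) + 2(5) + 0(-14) - (-6)| / √(0² + 2² + 0²) = 16/√4 = 8.0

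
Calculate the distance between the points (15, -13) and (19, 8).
Using the distance formula: d = sqrt((x₂-x₁)² + (y₂-y₁)²)
dx = 19 - 15 = 4
dy = 8 - (-13) = 21
d = sqrt(4² + 21²) = sqrt(16 + 441) = sqrt(457) = 21.38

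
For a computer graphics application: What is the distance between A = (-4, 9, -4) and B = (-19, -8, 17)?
d = √[(-15)² + (-17)² + (21)²] = √955 = 30.9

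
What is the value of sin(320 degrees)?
sin(320 degrees) = -0.6428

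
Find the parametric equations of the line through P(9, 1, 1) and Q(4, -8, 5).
Direction vector d = Q - P = (-5, -9, 4)
x = 9 - 5t, y = 1 - 9t, z = 1 + 4t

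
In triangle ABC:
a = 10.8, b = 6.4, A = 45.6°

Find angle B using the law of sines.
sin(B)/b = sin(A)/a
sin(B) = b·sin(A)/a = 6.4·sin(45.6°)/10.8 = 0.423391
B = arcsin(0.423391) = 25.05°  (b ≤ a, so B ≤ A and the acute solution is unique)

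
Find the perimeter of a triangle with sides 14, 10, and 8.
Perimeter = sum of all sides
Perimeter = 14 + 10 + 8
Perimeter = 32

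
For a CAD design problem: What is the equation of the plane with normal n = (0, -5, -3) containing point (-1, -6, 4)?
d = n·P = (0)(-1) + (-5)(-6) + (-3)(4) = 18
Plane: -5y - 3z = 18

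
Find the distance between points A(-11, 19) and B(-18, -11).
Using the distance formula: d = sqrt((x₂-x₁)² + (y₂-y₁)²)
dx = (-18) - (-11) = -7
dy = (-11) - 19 = -30
d = sqrt((-7)² + (-30)²) = sqrt(49 + 900) = sqrt(949) = 30.81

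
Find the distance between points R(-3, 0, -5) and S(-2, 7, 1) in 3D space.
d = √[(1)² + (7)² + (6)²] = √86 = 9.274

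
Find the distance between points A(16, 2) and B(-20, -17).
Using the distance formula: d = sqrt((x₂-x₁)² + (y₂-y₁)²)
dx = (-20) - 16 = -36
dy = (-17) - 2 = -19
d = sqrt((-36)² + (-19)²) = sqrt(1296 + 361) = sqrt(1657) = 40.71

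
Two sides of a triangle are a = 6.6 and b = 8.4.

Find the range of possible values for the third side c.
By the triangle inequality: |a - b| < c < a + b
|6.6 - 8.4| < c < 6.6 + 8.4
1.8 < c < 15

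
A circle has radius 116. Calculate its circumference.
Circumference = 2 * pi * r
Circumference = 2 * pi * 116
Circumference = 728.85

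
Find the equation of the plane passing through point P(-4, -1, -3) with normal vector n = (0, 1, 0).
d = n·P = (0)(-4) + (1)(-1) + (0)(-3) = -1
Plane: y = -1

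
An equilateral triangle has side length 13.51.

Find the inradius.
For an equilateral triangle, r = s/(2√3) where s is the side.
r = 13.51/(2√3) = 13.51/3.464102 = 3.9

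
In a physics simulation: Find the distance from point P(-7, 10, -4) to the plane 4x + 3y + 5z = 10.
d = |4(-7) + 3(10) + 5(-4) - (10)| / √(4² + 3² + 5²) = 28/√50 = 3.96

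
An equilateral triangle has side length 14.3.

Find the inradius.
For an equilateral triangle, r = s/(2√3) where s is the side.
r = 14.3/(2√3) = 14.3/3.464102 = 4.128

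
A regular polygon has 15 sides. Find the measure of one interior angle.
Interior angle of a regular n-gon = (n-2)*180/n
Interior angle = (15-2)*180/15
Interior angle = 13*180/15
Interior angle = 2340/15
Interior angle = 156 degrees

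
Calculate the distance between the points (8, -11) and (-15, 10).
Using the distance formula: d = sqrt((x₂-x₁)² + (y₂-y₁)²)
dx = (-15) - 8 = -23
dy = 10 - (-11) = 21
d = sqrt((-23)² + 21²) = sqrt(529 + 441) = sqrt(970) = 31.14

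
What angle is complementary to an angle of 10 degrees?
Complementary angles sum to 90 degrees.
Other angle = 90 - 10
Other angle = 80 degrees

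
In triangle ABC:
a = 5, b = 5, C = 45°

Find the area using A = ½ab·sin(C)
A = ½·5·5·sin(45°) = ½·25·0.707107 = 8.839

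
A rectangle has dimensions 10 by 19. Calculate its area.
Area = length * width
Area = 10 * 19
Area = 190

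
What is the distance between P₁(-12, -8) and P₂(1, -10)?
Using the distance formula: d = sqrt((x₂-x₁)² + (y₂-y₁)²)
dx = 1 - (-12) = 13
dy = (-10) - (-8) = -2
d = sqrt(13² + (-2)²) = sqrt(169 + 4) = sqrt(173) = 13.15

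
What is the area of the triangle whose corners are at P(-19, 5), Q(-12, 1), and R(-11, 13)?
Using the coordinate formula: Area = (1/2)|x₁(y₂-y₃) + x₂(y₃-y₁) + x₃(y₁-y₂)|
Area = (1/2)|(-19)(1-13) + (-12)(13-5) + (-11)(5-1)|
Area = (1/2)|(-19)*(-12) + (-12)*8 + (-11)*4|
Area = (1/2)|228 + (-96) + (-44)|
Area = (1/2)*88 = 44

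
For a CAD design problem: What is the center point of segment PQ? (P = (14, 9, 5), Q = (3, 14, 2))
Midpoint = ((14+3)/2, (9+14)/2, (5+2)/2) = (8.5, 11.5, 3.5)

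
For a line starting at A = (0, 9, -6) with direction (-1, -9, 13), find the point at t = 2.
P(2) = (0 + (-1)(2), 9 + (-9)(2), -6 + 13(2)) = (-2, -9, 20)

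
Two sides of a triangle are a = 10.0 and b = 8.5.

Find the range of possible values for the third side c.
By the triangle inequality: |a - b| < c < a + b
|10.0 - 8.5| < c < 10.0 + 8.5
1.5 < c < 18.5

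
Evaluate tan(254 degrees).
tan(254 degrees) = 3.4874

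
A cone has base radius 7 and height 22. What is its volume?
Volume = (1/3) * pi * r² * h
Volume = (1/3) * pi * 7² * 22
Volume = (1/3) * pi * 49 * 22
Volume = (1/3) * pi * 1078
Volume = 1128.88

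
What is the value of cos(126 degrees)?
cos(126 degrees) = -0.5878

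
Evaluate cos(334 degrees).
cos(334 degrees) = 0.8988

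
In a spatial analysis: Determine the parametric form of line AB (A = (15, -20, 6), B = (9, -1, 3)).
Direction vector d = B - A = (-6, 19, -3)
x = 15 - 6t, y = -20 + 19t, z = 6 - 3t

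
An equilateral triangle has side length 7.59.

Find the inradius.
For an equilateral triangle, r = s/(2√3) where s is the side.
r = 7.59/(2√3) = 7.59/3.464102 = 2.191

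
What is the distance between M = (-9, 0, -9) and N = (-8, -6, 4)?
d = √[(1)² + (-6)² + (13)²] = √206 = 14.35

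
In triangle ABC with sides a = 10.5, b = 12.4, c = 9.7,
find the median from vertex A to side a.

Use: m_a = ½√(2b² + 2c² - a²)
m_a = ½√(2·12.4² + 2·9.7² - 10.5²)
m_a = ½√(307.52 + 188.18 - 110.25) = ½√385.45 = 9.816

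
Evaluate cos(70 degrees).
cos(70 degrees) = 0.342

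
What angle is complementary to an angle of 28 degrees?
Complementary angles sum to 90 degrees.
Other angle = 90 - 28
Other angle = 62 degrees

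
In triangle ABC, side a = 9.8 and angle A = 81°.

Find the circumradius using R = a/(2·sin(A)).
R = a/(2·sin(A)) = 9.8/(2·sin(81°))
R = 9.8/(2·0.987688) = 9.8/1.975377 = 4.961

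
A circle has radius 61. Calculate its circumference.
Circumference = 2 * pi * r
Circumference = 2 * pi * 61
Circumference = 383.27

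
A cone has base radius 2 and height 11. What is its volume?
Volume = (1/3) * pi * r² * h
Volume = (1/3) * pi * 2² * 11
Volume = (1/3) * pi * 4 * 11
Volume = (1/3) * pi * 44
Volume = 46.08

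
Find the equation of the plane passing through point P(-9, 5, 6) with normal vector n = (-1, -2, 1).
d = n·P = (-1)(-9) + (-2)(5) + (1)(6) = 5
Plane: -x - 2y + z = 5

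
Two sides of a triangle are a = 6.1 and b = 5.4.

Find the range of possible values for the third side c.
By the triangle inequality: |a - b| < c < a + b
|6.1 - 5.4| < c < 6.1 + 5.4
0.7 < c < 11.5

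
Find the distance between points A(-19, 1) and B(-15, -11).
Using the distance formula: d = sqrt((x₂-x₁)² + (y₂-y₁)²)
dx = (-15) - (-19) = 4
dy = (-11) - 1 = -12
d = sqrt(4² + (-12)²) = sqrt(16 + 144) = sqrt(160) = 12.65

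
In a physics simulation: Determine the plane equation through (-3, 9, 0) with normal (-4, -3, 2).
d = n·P = (-4)(-3) + (-3)(9) + (2)(0) = -15
Plane: -4x - 3y + 2z = -15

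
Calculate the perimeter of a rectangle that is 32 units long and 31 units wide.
Perimeter = 2 * (length + width)
Perimeter = 2 * (32 + 31)
Perimeter = 2 * 63
Perimeter = 126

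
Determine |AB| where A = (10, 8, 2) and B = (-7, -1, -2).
d = √[(-17)² + (-9)² + (-4)²] = √386 = 19.65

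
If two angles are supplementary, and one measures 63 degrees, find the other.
Supplementary angles sum to 180 degrees.
Other angle = 180 - 63
Other angle = 117 degrees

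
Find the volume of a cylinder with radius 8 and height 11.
Volume = pi * r² * h
Volume = pi * 8² * 11
Volume = pi * 64 * 11
Volume = pi * 704
Volume = 2211.68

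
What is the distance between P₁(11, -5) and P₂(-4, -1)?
Using the distance formula: d = sqrt((x₂-x₁)² + (y₂-y₁)²)
dx = (-4) - 11 = -15
dy = (-1) - (-5) = 4
d = sqrt((-15)² + 4²) = sqrt(225 + 16) = sqrt(241) = 15.52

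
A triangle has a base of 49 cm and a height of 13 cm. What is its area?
Area = (1/2) * base * height
Area = (1/2) * 49 * 13
Area = 318.50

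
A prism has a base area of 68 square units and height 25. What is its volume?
Volume = base area * height
Volume = 68 * 25
Volume = 1700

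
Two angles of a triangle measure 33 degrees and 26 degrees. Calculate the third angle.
Sum of angles in a triangle = 180 degrees
Third angle = 180 - 33 - 26
Third angle = 121 degrees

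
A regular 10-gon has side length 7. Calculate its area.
For a regular 10-gon with side length s = 7:
Apothem a = s / (2*tan(pi/10)) = 7 / (2*tan(pi/10)) ≈ 10.7719
Perimeter P = 10 * 7 = 70
Area = (1/2) * P * a = (1/2) * 70 * 10.7719 = 377.02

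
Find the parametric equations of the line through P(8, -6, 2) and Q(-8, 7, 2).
Direction vector d = Q - P = (-16, 13, 0)
x = 8 - 16t, y = -6 + 13t, z = 2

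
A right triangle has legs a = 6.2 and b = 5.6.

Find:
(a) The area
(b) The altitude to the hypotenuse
(a) Area = ½ab = ½·6.2·5.6 = 17.36
(b) Hypotenuse c = √(6.2² + 5.6²) = √69.8 = 8.35464
    Area = ½·c·h_c  →  h_c = 2·Area/c = 2·17.36/8.35464 = 4.156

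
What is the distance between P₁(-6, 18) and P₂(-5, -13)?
Using the distance formula: d = sqrt((x₂-x₁)² + (y₂-y₁)²)
dx = (-5) - (-6) = 1
dy = (-13) - 18 = -31
d = sqrt(1² + (-31)²) = sqrt(1 + 961) = sqrt(962) = 31.02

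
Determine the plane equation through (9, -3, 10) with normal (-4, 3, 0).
d = n·P = (-4)(9) + (3)(-3) + (0)(10) = -45
Plane: -4x + 3y = -45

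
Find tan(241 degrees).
tan(241 degrees) = 1.804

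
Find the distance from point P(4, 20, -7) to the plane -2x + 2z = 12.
d = |(-2)(4) + 0(20) + 2(-7) - (12)| / √((-2)² + 0² + 2²) = 34/√8 = 12.02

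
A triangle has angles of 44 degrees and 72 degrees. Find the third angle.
Sum of angles in a triangle = 180 degrees
Third angle = 180 - 44 - 72
Third angle = 64 degrees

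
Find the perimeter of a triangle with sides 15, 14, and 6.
Perimeter = sum of all sides
Perimeter = 15 + 14 + 6
Perimeter = 35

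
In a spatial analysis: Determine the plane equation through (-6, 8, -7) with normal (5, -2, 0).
d = n·P = (5)(-6) + (-2)(8) + (0)(-7) = -46
Plane: 5x - 2y = -46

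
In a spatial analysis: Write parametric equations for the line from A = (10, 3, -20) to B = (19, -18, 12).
Direction vector d = B - A = (9, -21, 32)
x = 10 + 9t, y = 3 - 21t, z = -20 + 32t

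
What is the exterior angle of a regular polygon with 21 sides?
Exterior angle of a regular n-gon = 360/n
Exterior angle = 360/21
Exterior angle = 17.14 degrees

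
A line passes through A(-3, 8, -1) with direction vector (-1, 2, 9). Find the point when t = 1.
P(1) = (-3 + (-1)(1), 8 + 2(1), -1 + 9(1)) = (-4, 10, 8)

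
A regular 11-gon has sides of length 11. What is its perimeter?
Perimeter = number of sides * side length
Perimeter = 11 * 11
Perimeter = 121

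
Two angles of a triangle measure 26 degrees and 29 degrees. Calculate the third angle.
Sum of angles in a triangle = 180 degrees
Third angle = 180 - 26 - 29
Third angle = 125 degrees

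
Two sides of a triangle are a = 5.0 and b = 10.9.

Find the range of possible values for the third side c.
By the triangle inequality: |a - b| < c < a + b
|5.0 - 10.9| < c < 5.0 + 10.9
5.9 < c < 15.9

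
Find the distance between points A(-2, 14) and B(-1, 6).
Using the distance formula: d = sqrt((x₂-x₁)² + (y₂-y₁)²)
dx = (-1) - (-2) = 1
dy = 6 - 14 = -8
d = sqrt(1² + (-8)²) = sqrt(1 + 64) = sqrt(65) = 8.06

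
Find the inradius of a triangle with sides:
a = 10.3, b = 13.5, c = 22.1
s = (a+b+c)/2 = (10.3+13.5+22.1)/2 = 22.95
Area = √(s(s-a)(s-b)(s-c)) = √(22.95·12.65·9.45·0.85) = 48.2905
r = Area/s = 48.2905/22.95 = 2.104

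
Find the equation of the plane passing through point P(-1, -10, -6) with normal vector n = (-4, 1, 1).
d = n·P = (-4)(-1) + (1)(-10) + (1)(-6) = -12
Plane: -4x + y + z = -12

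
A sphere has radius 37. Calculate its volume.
Volume = (4/3) * pi * r³
Volume = (4/3) * pi * 37³
Volume = (4/3) * pi * 50653
Volume = 212174.79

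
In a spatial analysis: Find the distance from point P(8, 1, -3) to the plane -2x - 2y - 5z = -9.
d = |(-2)(8) + (-2)(1) + (-5)(-3) - (-9)| / √((-2)² + (-2)² + (-5)²) = 6/√33 = 1.044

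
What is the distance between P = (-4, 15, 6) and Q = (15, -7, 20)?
d = √[(19)² + (-22)² + (14)²] = √1041 = 32.26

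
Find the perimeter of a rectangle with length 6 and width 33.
Perimeter = 2 * (length + width)
Perimeter = 2 * (6 + 33)
Perimeter = 2 * 39
Perimeter = 78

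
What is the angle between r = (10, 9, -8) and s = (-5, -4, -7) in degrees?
r·s = -30, |r|² = 245, |s|² = 90
cos θ = -30/√22050 ≈ -0.202
θ ≈ 101.7°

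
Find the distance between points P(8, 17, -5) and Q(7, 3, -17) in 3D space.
d = √[(-1)² + (-14)² + (-12)²] = √341 = 18.47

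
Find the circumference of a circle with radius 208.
Circumference = 2 * pi * r
Circumference = 2 * pi * 208
Circumference = 1306.90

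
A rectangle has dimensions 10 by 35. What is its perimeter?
Perimeter = 2 * (length + width)
Perimeter = 2 * (10 + 35)
Perimeter = 2 * 45
Perimeter = 90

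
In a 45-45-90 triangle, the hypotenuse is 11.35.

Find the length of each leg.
In a 45-45-90 triangle, hypotenuse = leg·√2  →  leg = hypotenuse/√2
leg = 11.35/√2 = 8.026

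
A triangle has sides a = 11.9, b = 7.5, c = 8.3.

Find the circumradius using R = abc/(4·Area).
s = (a+b+c)/2 = 13.85
Area = √(s(s-a)(s-b)(s-c)) = √(13.85·1.95·6.35·5.55) = 30.8514
R = abc/(4·Area) = (11.9·7.5·8.3)/(4·30.8514) = 740.775/123.4056 = 6.003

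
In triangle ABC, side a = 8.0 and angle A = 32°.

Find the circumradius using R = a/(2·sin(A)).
R = a/(2·sin(A)) = 8.0/(2·sin(32°))
R = 8.0/(2·0.529919) = 8.0/1.059839 = 7.548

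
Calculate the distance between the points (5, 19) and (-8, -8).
Using the distance formula: d = sqrt((x₂-x₁)² + (y₂-y₁)²)
dx = (-8) - 5 = -13
dy = (-8) - 19 = -27
d = sqrt((-13)² + (-27)²) = sqrt(169 + 729) = sqrt(898) = 29.97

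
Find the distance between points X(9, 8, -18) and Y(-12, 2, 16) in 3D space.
d = √[(-21)² + (-6)² + (34)²] = √1633 = 40.41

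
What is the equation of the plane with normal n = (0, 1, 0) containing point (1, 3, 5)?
d = n·P = (0)(1) + (1)(3) + (0)(5) = 3
Plane: y = 3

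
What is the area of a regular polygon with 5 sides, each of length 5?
For a regular 5-gon with side length s = 5:
Apothem a = s / (2*tan(pi/5)) = 5 / (2*tan(pi/5)) ≈ 3.441
Perimeter P = 5 * 5 = 25
Area = (1/2) * P * a = (1/2) * 25 * 3.441 = 43.01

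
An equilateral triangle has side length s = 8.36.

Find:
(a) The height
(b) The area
(a) Height h = s·√3/2 = 8.36·√3/2 = 7.24
(b) Area = (√3/4)·s² = (√3/4)·8.36² = (√3/4)·69.8896 = 30.26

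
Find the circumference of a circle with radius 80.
Circumference = 2 * pi * r
Circumference = 2 * pi * 80
Circumference = 502.65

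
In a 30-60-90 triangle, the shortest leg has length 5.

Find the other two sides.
Long leg = 5√3 = 8.66, Hypotenuse = 10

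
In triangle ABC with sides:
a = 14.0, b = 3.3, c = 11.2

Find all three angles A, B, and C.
By the law of cosines:
cos(A) = (b² + c² - a²)/(2bc) = -0.807224  →  A = 143.8°
cos(B) = (a² + c² - b²)/(2ac) = 0.990274  →  B = 7.997°
cos(C) = (a² + b² - c²)/(2ab) = 0.881494  →  C = 28.18°
Check: A + B + C = 180.0° ✓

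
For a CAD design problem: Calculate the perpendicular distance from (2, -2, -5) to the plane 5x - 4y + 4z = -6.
d = |5(2) + (-4)(-2) + 4(-5) - (-6)| / √(5² + (-4)² + 4²) = 4/√57 = 0.5298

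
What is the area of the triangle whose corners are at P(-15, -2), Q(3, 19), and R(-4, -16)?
Using the coordinate formula: Area = (1/2)|x₁(y₂-y₃) + x₂(y₃-y₁) + x₃(y₁-y₂)|
Area = (1/2)|(-15)(19-(-16)) + 3((-16)-(-2)) + (-4)((-2)-19)|
Area = (1/2)|(-15)*35 + 3*(-14) + (-4)*(-21)|
Area = (1/2)|(-525) + (-42) + 84|
Area = (1/2)*483 = 241.50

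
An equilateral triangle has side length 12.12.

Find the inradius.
For an equilateral triangle, r = s/(2√3) where s is the side.
r = 12.12/(2√3) = 12.12/3.464102 = 3.499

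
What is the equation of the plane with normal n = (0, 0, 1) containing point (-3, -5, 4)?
d = n·P = (0)(-3) + (0)(-5) + (1)(4) = 4
Plane: z = 4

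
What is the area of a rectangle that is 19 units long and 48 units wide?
Area = length * width
Area = 19 * 48
Area = 912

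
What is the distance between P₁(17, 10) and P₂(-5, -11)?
Using the distance formula: d = sqrt((x₂-x₁)² + (y₂-y₁)²)
dx = (-5) - 17 = -22
dy = (-11) - 10 = -21
d = sqrt((-22)² + (-21)²) = sqrt(484 + 441) = sqrt(925) = 30.41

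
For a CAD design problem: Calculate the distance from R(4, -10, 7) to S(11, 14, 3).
d = √[(7)² + (24)² + (-4)²] = √641 = 25.32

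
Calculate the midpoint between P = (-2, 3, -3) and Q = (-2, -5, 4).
Midpoint = ((-2-2)/2, (3-5)/2, (-3+4)/2) = (-2, -1, 0.5)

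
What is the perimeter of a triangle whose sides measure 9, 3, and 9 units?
Perimeter = sum of all sides
Perimeter = 9 + 3 + 9
Perimeter = 21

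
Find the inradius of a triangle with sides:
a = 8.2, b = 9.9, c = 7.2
s = (a+b+c)/2 = (8.2+9.9+7.2)/2 = 12.65
Area = √(s(s-a)(s-b)(s-c)) = √(12.65·4.45·2.75·5.45) = 29.0462
r = Area/s = 29.0462/12.65 = 2.296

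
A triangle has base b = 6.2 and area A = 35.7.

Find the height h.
A = ½bh  →  h = 2A/b
h = 2·35.7/6.2 = 11.52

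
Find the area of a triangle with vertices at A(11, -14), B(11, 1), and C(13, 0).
Using the coordinate formula: Area = (1/2)|x₁(y₂-y₃) + x₂(y₃-y₁) + x₃(y₁-y₂)|
Area = (1/2)|11(1-0) + 11(0-(-14)) + 13((-14)-1)|
Area = (1/2)|11*1 + 11*14 + 13*(-15)|
Area = (1/2)|11 + 154 + (-195)|
Area = (1/2)*30 = 15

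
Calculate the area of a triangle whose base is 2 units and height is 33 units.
Area = (1/2) * base * height
Area = (1/2) * 2 * 33
Area = 33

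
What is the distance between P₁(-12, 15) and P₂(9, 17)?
Using the distance formula: d = sqrt((x₂-x₁)² + (y₂-y₁)²)
dx = 9 - (-12) = 21
dy = 17 - 15 = 2
d = sqrt(21² + 2²) = sqrt(441 + 4) = sqrt(445) = 21.10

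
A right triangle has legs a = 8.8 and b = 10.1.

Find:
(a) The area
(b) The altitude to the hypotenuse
(a) Area = ½ab = ½·8.8·10.1 = 44.44
(b) Hypotenuse c = √(8.8² + 10.1²) = √179.45 = 13.3959
    Area = ½·c·h_c  →  h_c = 2·Area/c = 2·44.44/13.3959 = 6.635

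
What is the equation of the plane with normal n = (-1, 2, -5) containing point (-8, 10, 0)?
d = n·P = (-1)(-8) + (2)(10) + (-5)(0) = 28
Plane: -x + 2y - 5z = 28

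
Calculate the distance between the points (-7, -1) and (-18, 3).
Using the distance formula: d = sqrt((x₂-x₁)² + (y₂-y₁)²)
dx = (-18) - (-7) = -11
dy = 3 - (-1) = 4
d = sqrt((-11)² + 4²) = sqrt(121 + 16) = sqrt(137) = 11.70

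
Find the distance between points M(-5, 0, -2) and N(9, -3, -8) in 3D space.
d = √[(14)² + (-3)² + (-6)²] = √241 = 15.52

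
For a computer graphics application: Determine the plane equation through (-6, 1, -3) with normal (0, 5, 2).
d = n·P = (0)(-6) + (5)(1) + (2)(-3) = -1
Plane: 5y + 2z = -1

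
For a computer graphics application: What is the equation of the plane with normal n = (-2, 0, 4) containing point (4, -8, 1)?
d = n·P = (-2)(4) + (0)(-8) + (4)(1) = -4
Plane: -2x + 4z = -4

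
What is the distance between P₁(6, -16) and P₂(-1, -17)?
Using the distance formula: d = sqrt((x₂-x₁)² + (y₂-y₁)²)
dx = (-1) - 6 = -7
dy = (-17) - (-16) = -1
d = sqrt((-7)² + (-1)²) = sqrt(49 + 1) = sqrt(50) = 7.07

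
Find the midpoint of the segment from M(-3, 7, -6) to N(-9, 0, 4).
Midpoint = ((-3-9)/2, (7+0)/2, (-6+4)/2) = (-6, 3.5, -1)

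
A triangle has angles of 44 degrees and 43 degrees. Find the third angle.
Sum of angles in a triangle = 180 degrees
Third angle = 180 - 44 - 43
Third angle = 93 degrees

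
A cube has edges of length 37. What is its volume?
Volume = s³
Volume = 37³
Volume = 50653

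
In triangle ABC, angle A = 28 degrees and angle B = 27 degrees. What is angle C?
Sum of angles in a triangle = 180 degrees
Third angle = 180 - 28 - 27
Third angle = 125 degrees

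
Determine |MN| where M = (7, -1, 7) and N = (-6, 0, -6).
d = √[(-13)² + (1)² + (-13)²] = √339 = 18.41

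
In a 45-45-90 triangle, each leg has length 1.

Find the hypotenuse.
Hypotenuse = 1√2 = 1.414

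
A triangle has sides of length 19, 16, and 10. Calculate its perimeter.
Perimeter = sum of all sides
Perimeter = 19 + 16 + 10
Perimeter = 45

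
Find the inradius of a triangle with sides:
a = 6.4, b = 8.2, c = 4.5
s = (a+b+c)/2 = (6.4+8.2+4.5)/2 = 9.55
Area = √(s(s-a)(s-b)(s-c)) = √(9.55·3.15·1.35·5.05) = 14.3209
r = Area/s = 14.3209/9.55 = 1.5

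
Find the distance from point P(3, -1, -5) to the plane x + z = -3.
d = |1(3) + 0(-1) + 1(-5) - (-3)| / √(1² + 0² + 1²) = 1/√2 = 0.7071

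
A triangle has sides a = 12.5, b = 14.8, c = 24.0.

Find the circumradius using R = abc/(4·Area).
s = (a+b+c)/2 = 25.65
Area = √(s(s-a)(s-b)(s-c)) = √(25.65·13.15·10.85·1.65) = 77.7076
R = abc/(4·Area) = (12.5·14.8·24.0)/(4·77.7076) = 4440/310.8304 = 14.28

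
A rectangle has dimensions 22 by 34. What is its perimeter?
Perimeter = 2 * (length + width)
Perimeter = 2 * (22 + 34)
Perimeter = 2 * 56
Perimeter = 112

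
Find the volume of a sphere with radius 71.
Volume = (4/3) * pi * r³
Volume = (4/3) * pi * 71³
Volume = (4/3) * pi * 357911
Volume = 1499214.09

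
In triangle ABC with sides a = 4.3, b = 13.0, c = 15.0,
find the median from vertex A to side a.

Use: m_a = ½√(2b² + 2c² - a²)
m_a = ½√(2·13.0² + 2·15.0² - 4.3²)
m_a = ½√(338 + 450 - 18.49) = ½√769.51 = 13.87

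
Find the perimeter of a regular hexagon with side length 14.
Perimeter = number of sides * side length
Perimeter = 6 * 14
Perimeter = 84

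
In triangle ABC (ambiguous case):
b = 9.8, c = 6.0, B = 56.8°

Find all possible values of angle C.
sin(C)/c = sin(B)/b  →  sin(C) = c·sin(B)/b = 6.0·sin(56.8°)/9.8 = 0.512305
C₁ = arcsin(0.512305) = 30.82°,  C₂ = 180° - C₁ = 149.18°
Check C₂: A = 180° - 56.8° - 149.18° = -25.98° ≤ 0, rejected
C = 30.82° (one solution)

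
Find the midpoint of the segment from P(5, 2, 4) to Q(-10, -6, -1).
Midpoint = ((5-10)/2, (2-6)/2, (4-1)/2) = (-2.5, -2, 1.5)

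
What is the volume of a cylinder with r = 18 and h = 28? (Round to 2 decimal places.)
Volume = pi * r² * h
Volume = pi * 18² * 28
Volume = pi * 324 * 28
Volume = pi * 9072
Volume = 28500.53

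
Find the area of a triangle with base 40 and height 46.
Area = (1/2) * base * height
Area = (1/2) * 40 * 46
Area = 920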